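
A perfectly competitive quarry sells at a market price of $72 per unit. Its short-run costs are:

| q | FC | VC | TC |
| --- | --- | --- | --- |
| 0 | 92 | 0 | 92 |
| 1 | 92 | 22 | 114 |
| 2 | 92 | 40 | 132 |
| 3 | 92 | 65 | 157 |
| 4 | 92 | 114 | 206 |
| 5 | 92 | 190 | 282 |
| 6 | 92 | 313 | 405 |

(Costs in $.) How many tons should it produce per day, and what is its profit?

q = 4; profit = $82

Compute π = P·q − TC at each output: q=0: -92; q=1: -42; q=2: 12; q=3: 59; q=4: 82; q=5: 78; q=6: 27.
Profit is maximized at q = 4. AVC there is 114/4 = $28.50 ≤ P, so producing beats shutting down (which would give -$92).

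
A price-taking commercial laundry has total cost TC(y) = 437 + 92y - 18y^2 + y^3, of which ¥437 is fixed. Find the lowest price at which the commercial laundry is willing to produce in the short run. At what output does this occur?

The firm shuts down when price falls below the minimum of average variable cost. AVC = VC/y = 92 - 18y + y^2.
dAVC/dy = -18 + 2y = 0 gives y = 9. min AVC = 92 - 18·9 + 9^2 = 11.
The firm shuts down for any P below ¥11.

¥11 per unit, at y = 9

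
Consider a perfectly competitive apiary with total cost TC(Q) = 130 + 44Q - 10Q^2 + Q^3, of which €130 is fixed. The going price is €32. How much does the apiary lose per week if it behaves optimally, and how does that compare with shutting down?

AVC = 44 - 10Q + Q^2 has its minimum €19 at Q = 5; price €32 clears that bar, so the firm operates.
With MC = 44 - 20Q + 3Q^2, P = MC on the upward-sloping part at Q* = 6.
TR = 32·6 = 192. TC = 130 + 120 = 250. Profit = 192 − 250 = -€58.
By producing, the firm covers all variable cost plus €72 of fixed cost; shutting down would lose the full €130.

Profit = -€58 at Q = 6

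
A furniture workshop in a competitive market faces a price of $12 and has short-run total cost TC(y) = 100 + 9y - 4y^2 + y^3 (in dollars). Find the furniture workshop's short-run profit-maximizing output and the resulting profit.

AVC = 9 - 4y + y^2; min AVC = $5 at y = 2. Since P = $12 ≥ min AVC, the firm produces.
With MC = 9 - 8y + 3y^2, P = MC on the upward-sloping part at y* = 3.
TR = 12·3 = 36. TC = 100 + 18 = 118. Profit = 36 − 118 = -$82.
Shutting down would mean losing the fixed cost of $100, so operating at a loss of $82 is better by $18.

Profit = -$82 at y = 3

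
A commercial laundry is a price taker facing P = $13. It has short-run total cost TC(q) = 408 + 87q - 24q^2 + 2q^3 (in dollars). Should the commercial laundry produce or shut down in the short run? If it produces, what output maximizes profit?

Variable cost is VC = 87q - 24q^2 + 2q^3, so AVC = VC/q = 87 - 24q + 2q^2 and MC = dTC/dq = 87 - 48q + 6q^2.
AVC hits its minimum where MC = AVC, at q = 6, giving min AVC = 87 - 24·6 + 2·6^2 = $15.
With P < min AVC ($13 < $15), every unit sold adds to the loss.
Best response: produce nothing and absorb the $408 fixed cost.

Shut down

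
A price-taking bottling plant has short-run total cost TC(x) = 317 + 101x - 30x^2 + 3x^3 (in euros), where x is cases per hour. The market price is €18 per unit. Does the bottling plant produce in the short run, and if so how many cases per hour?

Shut down

Variable cost is VC = 101x - 30x^2 + 3x^3, so AVC = VC/x = 101 - 30x + 3x^2 and MC = dTC/dx = 101 - 60x + 9x^2.
AVC hits its minimum where MC = AVC, at x = 5, giving min AVC = 101 - 30·5 + 3·5^2 = €26.
P = €18 lies below min AVC = €26; no output level covers variable cost.
Shutting down limits the loss to fixed cost, €317.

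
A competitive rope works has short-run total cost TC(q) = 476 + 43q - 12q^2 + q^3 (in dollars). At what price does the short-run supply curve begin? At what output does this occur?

The firm shuts down when price falls below the minimum of average variable cost. AVC = VC/q = 43 - 12q + q^2.
dAVC/dq = -12 + 2q = 0 gives q = 6. min AVC = 43 - 12·6 + 6^2 = 7.
So the shutdown price is $7.

$7 per unit, at q = 6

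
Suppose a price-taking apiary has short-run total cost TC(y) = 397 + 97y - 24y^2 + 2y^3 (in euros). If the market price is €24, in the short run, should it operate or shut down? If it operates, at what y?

Shut down

Variable cost is VC = 97y - 24y^2 + 2y^3, so AVC = VC/y = 97 - 24y + 2y^2 and MC = dTC/dy = 97 - 48y + 6y^2.
AVC hits its minimum where MC = AVC, at y = 6, giving min AVC = 97 - 24·6 + 2·6^2 = €25.
P = €24 lies below min AVC = €25; no output level covers variable cost.
Shutting down limits the loss to fixed cost, €397.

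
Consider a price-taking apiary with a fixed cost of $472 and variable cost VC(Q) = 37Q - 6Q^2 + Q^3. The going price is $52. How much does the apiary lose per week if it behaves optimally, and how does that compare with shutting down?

Profit = -$372 at Q = 5

AVC = 37 - 6Q + Q^2 has its minimum $28 at Q = 3; price $52 clears that bar, so the firm operates.
MC = 37 - 12Q + 3Q^2. Setting P = MC and taking the root on the rising branch gives Q* = 5.
TR = 52·5 = 260. TC = 472 + 160 = 632. Profit = 260 − 632 = -$372.
Shutting down would mean losing the fixed cost of $472, so operating at a loss of $372 is better by $100.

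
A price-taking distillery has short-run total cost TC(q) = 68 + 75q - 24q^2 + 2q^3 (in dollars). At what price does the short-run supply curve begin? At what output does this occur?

$3 per unit, at q = 6

The shutdown price is the minimum of AVC. VC = 75q - 24q^2 + 2q^3, so AVC = 75 - 24q + 2q^2.
At the minimum of AVC, MC = AVC. MC = 75 - 48q + 6q^2; setting MC = AVC gives 4q^2 - 24q = 0, so q = 6. min AVC = 3.
So the shutdown price is $3.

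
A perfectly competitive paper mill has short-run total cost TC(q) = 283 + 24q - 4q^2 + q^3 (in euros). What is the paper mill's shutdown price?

€20 per unit

The shutdown price is the minimum of AVC. VC = 24q - 4q^2 + q^3, so AVC = 24 - 4q + q^2.
At the minimum of AVC, MC = AVC. MC = 24 - 8q + 3q^2; setting MC = AVC gives 2q^2 - 4q = 0, so q = 2. min AVC = 20.
So the shutdown price is €20.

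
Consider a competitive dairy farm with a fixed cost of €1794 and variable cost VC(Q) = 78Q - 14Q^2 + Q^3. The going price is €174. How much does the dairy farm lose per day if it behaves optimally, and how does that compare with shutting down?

AVC = 78 - 14Q + Q^2; min AVC = €29 at Q = 7. Since P = €174 ≥ min AVC, the firm produces.
MC = 78 - 28Q + 3Q^2. Setting P = MC and taking the root on the rising branch gives Q* = 12.
TR = 174·12 = 2088. TC = 1794 + 648 = 2442. Profit = 2088 − 2442 = -€354.
By producing, the firm covers all variable cost plus €1440 of fixed cost; shutting down would lose the full €1794.

Profit = -€354 at Q = 12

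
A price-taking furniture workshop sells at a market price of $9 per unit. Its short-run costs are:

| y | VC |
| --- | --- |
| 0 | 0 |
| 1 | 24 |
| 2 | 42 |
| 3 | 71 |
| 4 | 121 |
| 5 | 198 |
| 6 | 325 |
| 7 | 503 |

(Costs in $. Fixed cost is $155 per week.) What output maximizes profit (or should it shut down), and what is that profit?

y = 0 (shut down); profit = -$155

Tabulate TR − TC: y=0: -155; y=1: -170; y=2: -179; y=3: -199; y=4: -240; y=5: -308; y=6: -426; y=7: -595.
Profit is highest at y = 0. Equivalently, the lowest AVC in the table is 42/2 ≈ $21 at y = 2, and P = $9 falls below it — price never covers variable cost, so the firm shuts down and loses only its fixed cost.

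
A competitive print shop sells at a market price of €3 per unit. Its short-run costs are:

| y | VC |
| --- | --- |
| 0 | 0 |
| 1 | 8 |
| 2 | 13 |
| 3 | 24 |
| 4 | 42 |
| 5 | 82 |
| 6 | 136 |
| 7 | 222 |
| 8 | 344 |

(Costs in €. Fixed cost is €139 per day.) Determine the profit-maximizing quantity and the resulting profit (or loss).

Profit at each row (π = 3y − TC): y=0: -139; y=1: -144; y=2: -146; y=3: -154; y=4: -169; y=5: -206; y=6: -257; y=7: -340; y=8: -459.
Profit is highest at y = 0. Equivalently, the lowest AVC in the table is 13/2 ≈ €6.50 at y = 2, and P = €3 falls below it — price never covers variable cost, so the firm shuts down and loses only its fixed cost.

y = 0 (shut down); profit = -€139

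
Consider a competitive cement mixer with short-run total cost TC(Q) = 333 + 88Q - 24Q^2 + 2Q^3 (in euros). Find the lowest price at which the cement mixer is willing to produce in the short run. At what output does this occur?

€16 per unit, at Q = 6

Short-run supply begins at min AVC. From VC = 88Q - 24Q^2 + 2Q^3, AVC = 88 - 24Q + 2Q^2.
dAVC/dQ = -24 + 4Q = 0 gives Q = 6. min AVC = 88 - 24·6 + 2·6^2 = 16.
So the shutdown price is €16.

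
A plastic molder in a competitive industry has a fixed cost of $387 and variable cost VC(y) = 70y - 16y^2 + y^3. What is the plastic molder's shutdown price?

The shutdown price is the minimum of AVC. VC = 70y - 16y^2 + y^3, so AVC = 70 - 16y + y^2.
dAVC/dy = -16 + 2y = 0 gives y = 8. min AVC = 70 - 16·8 + 8^2 = 6.
So the shutdown price is $6.

$6 per unit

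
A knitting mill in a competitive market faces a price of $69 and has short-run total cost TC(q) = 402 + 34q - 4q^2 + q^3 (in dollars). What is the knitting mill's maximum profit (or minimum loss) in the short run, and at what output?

AVC = 34 - 4q + q^2; min AVC = $30 at q = 2. Since P = $69 ≥ min AVC, the firm produces.
With MC = 34 - 8q + 3q^2, P = MC on the upward-sloping part at q* = 5.
TR = 69·5 = 345. TC = 402 + 195 = 597. Profit = 345 − 597 = -$252.
That loss of $252 beats the $402 the firm would lose by shutting down; producing recovers $150 of fixed cost.

Profit = -$252 at q = 5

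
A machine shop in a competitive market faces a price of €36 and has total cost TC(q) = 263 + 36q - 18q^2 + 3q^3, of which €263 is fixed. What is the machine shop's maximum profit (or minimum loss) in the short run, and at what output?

Profit = -€167 at q = 4

AVC = 36 - 18q + 3q^2; min AVC = €9 at q = 3. Since P = €36 ≥ min AVC, the firm produces.
MC = 36 - 36q + 9q^2. Setting P = MC and taking the root on the rising branch gives q* = 4.
TR = 36·4 = 144. TC = 263 + 48 = 311. Profit = 144 − 311 = -€167.
That loss of €167 beats the €263 the firm would lose by shutting down; producing recovers €96 of fixed cost.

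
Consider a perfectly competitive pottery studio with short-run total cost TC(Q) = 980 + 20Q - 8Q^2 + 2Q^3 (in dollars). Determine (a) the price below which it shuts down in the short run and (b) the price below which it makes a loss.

AVC = 20 - 8Q + 2Q^2; minimized at Q = 2, giving min AVC = $12. That is the shutdown price.
ATC = 980/Q + 20 - 8Q + 2Q^2. Setting dATC/dQ = −980/Q^2 − 8 + 4Q = 0 gives Q = 7 (since 4·7^3 − 8·7^2 = 980).
min ATC = 980/7 + 20 − 8·7 + 2·7^2 = $202. That is the break-even price.
For $12 ≤ P < $202 the firm produces at a loss; below $12 it shuts down.

Shutdown price = $12; break-even price = $202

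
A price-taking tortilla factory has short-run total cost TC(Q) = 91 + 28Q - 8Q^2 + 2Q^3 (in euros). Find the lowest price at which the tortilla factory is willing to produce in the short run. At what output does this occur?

€20 per unit, at Q = 2

The firm shuts down when price falls below the minimum of average variable cost. AVC = VC/Q = 28 - 8Q + 2Q^2.
dAVC/dQ = -8 + 4Q = 0 gives Q = 2. min AVC = 28 - 8·2 + 2·2^2 = 20.
The firm shuts down for any P below €20.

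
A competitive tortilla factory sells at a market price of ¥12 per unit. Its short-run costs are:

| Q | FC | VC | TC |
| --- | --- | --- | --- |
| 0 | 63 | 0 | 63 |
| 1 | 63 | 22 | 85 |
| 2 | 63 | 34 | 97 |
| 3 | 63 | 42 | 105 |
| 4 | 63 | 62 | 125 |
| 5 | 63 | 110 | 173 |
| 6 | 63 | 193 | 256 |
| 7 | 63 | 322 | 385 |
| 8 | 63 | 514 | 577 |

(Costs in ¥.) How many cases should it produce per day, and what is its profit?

Tabulate TR − TC: Q=0: -63; Q=1: -73; Q=2: -73; Q=3: -69; Q=4: -77; Q=5: -113; Q=6: -184; Q=7: -301; Q=8: -481.
Profit is highest at Q = 0. Equivalently, the lowest AVC in the table is 42/3 ≈ ¥14 at Q = 3, and P = ¥12 falls below it — price never covers variable cost, so the firm shuts down and loses only its fixed cost.

Q = 0 (shut down); profit = -¥63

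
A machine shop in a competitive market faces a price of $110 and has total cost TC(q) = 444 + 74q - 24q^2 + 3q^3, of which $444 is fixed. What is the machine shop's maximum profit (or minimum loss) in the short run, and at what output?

Profit = -$12 at q = 6

AVC = 74 - 24q + 3q^2; min AVC = $26 at q = 4. Since P = $110 ≥ min AVC, the firm produces.
MC = 74 - 48q + 9q^2. Setting P = MC and taking the root on the rising branch gives q* = 6.
TR = 110·6 = 660. TC = 444 + 228 = 672. Profit = 660 − 672 = -$12.
Shutting down would mean losing the fixed cost of $444, so operating at a loss of $12 is better by $432.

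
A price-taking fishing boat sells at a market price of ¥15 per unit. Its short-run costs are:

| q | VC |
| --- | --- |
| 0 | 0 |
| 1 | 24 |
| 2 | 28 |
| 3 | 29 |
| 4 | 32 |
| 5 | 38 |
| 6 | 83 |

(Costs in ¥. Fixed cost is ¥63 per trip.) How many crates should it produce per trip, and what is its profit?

Profit at each row (π = 15q − TC): q=0: -63; q=1: -72; q=2: -61; q=3: -47; q=4: -35; q=5: -26; q=6: -56.
Profit is maximized at q = 5. AVC there is 38/5 = ¥7.60 ≤ P, so producing beats shutting down (which would give -¥63).

q = 5; profit = -¥26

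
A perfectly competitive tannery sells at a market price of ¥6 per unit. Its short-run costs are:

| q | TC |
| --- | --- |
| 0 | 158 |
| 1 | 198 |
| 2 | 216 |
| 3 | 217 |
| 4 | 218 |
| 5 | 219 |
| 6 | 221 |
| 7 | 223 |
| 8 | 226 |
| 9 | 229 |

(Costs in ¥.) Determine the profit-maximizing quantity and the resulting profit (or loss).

q = 0 (shut down); profit = -¥158

Profit at each row (π = 6q − TC): q=0: -158; q=1: -192; q=2: -204; q=3: -199; q=4: -194; q=5: -189; q=6: -185; q=7: -181; q=8: -178; q=9: -175.
Profit is highest at q = 0. Equivalently, the lowest AVC in the table is 71/9 ≈ ¥7.89 at q = 9, and P = ¥6 falls below it — price never covers variable cost, so the firm shuts down and loses only its fixed cost.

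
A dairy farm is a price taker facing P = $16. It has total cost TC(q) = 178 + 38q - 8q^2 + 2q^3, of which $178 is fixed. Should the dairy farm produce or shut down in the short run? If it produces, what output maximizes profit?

Shut down

Strip out fixed cost: VC = 38q - 8q^2 + 2q^3. Then AVC = 38 - 8q + 2q^2 and MC = 38 - 16q + 6q^2.
AVC hits its minimum where MC = AVC, at q = 2, giving min AVC = 38 - 8·2 + 2·2^2 = $30.
With P < min AVC ($16 < $30), every unit sold adds to the loss.
Shutting down limits the loss to fixed cost, $178.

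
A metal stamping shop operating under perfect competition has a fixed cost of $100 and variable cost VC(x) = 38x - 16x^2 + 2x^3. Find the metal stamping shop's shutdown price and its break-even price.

AVC = 38 - 16x + 2x^2; minimized at x = 4, giving min AVC = $6. That is the shutdown price.
ATC = 100/x + 38 - 16x + 2x^2. Setting dATC/dx = −100/x^2 − 16 + 4x = 0 gives x = 5 (since 4·5^3 − 16·5^2 = 100).
min ATC = 100/5 + 38 − 16·5 + 2·5^2 = $28. That is the break-even price.
Between these two prices the firm operates at a loss; above $28 it earns a profit.

Shutdown price = $6; break-even price = $28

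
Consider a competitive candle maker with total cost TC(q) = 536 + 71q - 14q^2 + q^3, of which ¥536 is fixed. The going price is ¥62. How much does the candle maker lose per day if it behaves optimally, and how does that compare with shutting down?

Profit = -¥212 at q = 9

AVC = 71 - 14q + q^2 has its minimum ¥22 at q = 7; price ¥62 clears that bar, so the firm operates.
With MC = 71 - 28q + 3q^2, P = MC on the upward-sloping part at q* = 9.
TR = 62·9 = 558. TC = 536 + 234 = 770. Profit = 558 − 770 = -¥212.
Shutting down would mean losing the fixed cost of ¥536, so operating at a loss of ¥212 is better by ¥324.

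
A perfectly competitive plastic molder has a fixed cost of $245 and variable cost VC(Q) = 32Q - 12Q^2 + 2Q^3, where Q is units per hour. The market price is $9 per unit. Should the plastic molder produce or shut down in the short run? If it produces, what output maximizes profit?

Variable cost is VC = 32Q - 12Q^2 + 2Q^3, so AVC = VC/Q = 32 - 12Q + 2Q^2 and MC = dTC/dQ = 32 - 24Q + 6Q^2.
AVC is minimized where dAVC/dQ = -12 + 4Q = 0, at Q = 3; min AVC = 32 - 12·3 + 2·3^2 = $14.
With P < min AVC ($9 < $14), every unit sold adds to the loss.
The firm minimizes its loss by shutting down and losing only its fixed cost of $245.

Shut down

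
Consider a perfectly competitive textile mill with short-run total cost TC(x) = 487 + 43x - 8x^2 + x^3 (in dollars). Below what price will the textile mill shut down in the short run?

The firm shuts down when price falls below the minimum of average variable cost. AVC = VC/x = 43 - 8x + x^2.
At the minimum of AVC, MC = AVC. MC = 43 - 16x + 3x^2; setting MC = AVC gives 2x^2 - 8x = 0, so x = 4. min AVC = 27.
So the shutdown price is $27.

$27 per unit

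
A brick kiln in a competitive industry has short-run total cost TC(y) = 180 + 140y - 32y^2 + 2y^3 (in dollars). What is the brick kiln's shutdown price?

$12 per unit

The firm shuts down when price falls below the minimum of average variable cost. AVC = VC/y = 140 - 32y + 2y^2.
At the minimum of AVC, MC = AVC. MC = 140 - 64y + 6y^2; setting MC = AVC gives 4y^2 - 32y = 0, so y = 8. min AVC = 12.
So the shutdown price is $12.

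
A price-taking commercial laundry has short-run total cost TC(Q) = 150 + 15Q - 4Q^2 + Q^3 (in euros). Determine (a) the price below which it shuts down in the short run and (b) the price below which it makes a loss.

Shutdown price = €11; break-even price = €50

AVC = 15 - 4Q + Q^2; minimized at Q = 2, giving min AVC = €11. That is the shutdown price.
ATC = 150/Q + 15 - 4Q + Q^2. Setting dATC/dQ = −150/Q^2 − 4 + 2Q = 0 gives Q = 5 (since 2·5^3 − 4·5^2 = 150).
min ATC = 150/5 + 15 − 4·5 + 5^2 = €50. That is the break-even price.
Between these two prices the firm operates at a loss; above €50 it earns a profit.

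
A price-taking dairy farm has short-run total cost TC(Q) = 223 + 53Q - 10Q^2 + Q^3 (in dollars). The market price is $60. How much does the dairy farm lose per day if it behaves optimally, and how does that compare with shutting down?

Profit = -$27 at Q = 7

AVC = 53 - 10Q + Q^2 has its minimum $28 at Q = 5; price $60 clears that bar, so the firm operates.
MC = 53 - 20Q + 3Q^2. Setting P = MC and taking the root on the rising branch gives Q* = 7.
TR = 60·7 = 420. TC = 223 + 224 = 447. Profit = 420 − 447 = -$27.
By producing, the firm covers all variable cost plus $196 of fixed cost; shutting down would lose the full $223.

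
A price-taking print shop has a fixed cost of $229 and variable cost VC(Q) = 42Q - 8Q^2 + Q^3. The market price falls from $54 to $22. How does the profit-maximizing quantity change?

MC = 42 - 16Q + 3Q^2; the shutdown threshold is min AVC = $26 (at Q = 4).
At P = $54 ≥ min AVC, set P = MC on the rising branch: Q = 6.
At P = $22 < min AVC = $26, price no longer covers variable cost at any output, so the firm shuts down: Q = 0.

Output falls from 6 to 0 (the firm shuts down)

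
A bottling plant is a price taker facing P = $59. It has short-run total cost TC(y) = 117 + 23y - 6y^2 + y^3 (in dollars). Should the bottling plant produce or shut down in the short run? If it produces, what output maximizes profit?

Produce at y = 6

Strip out fixed cost: VC = 23y - 6y^2 + y^3. Then AVC = 23 - 6y + y^2 and MC = 23 - 12y + 3y^2.
The AVC parabola has its vertex at y = 6/2 = 3, where AVC = 23 - 6·3 + 3^2 = $14.
Because $59 ≥ $14, revenue can cover variable cost; the firm operates.
P = MC gives -36 - 12y + 3y^2 = 0, with roots -2 and 6. Take the larger (rising MC): y* = 6.
Check: AVC at y = 6 is $23 ≤ P, so revenue covers variable cost.
Profit = P·y − TC = 59·6 − 255 = $99.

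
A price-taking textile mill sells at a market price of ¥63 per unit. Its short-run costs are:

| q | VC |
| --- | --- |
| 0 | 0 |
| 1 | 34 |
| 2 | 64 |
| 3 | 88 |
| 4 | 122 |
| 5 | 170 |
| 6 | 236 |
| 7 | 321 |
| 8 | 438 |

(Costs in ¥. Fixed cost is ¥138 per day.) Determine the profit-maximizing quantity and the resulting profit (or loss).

q = 5; profit = ¥7

Tabulate TR − TC: q=0: -138; q=1: -109; q=2: -76; q=3: -37; q=4: -8; q=5: 7; q=6: 4; q=7: -18; q=8: -72.
Profit is maximized at q = 5. AVC there is 170/5 = ¥34 ≤ P, so producing beats shutting down (which would give -¥138).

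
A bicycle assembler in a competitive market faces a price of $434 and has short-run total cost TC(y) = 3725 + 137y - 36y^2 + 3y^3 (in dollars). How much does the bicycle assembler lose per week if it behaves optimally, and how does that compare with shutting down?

Profit = -$95 at y = 11

AVC = 137 - 36y + 3y^2 has its minimum $29 at y = 6; price $434 clears that bar, so the firm operates.
With MC = 137 - 72y + 9y^2, P = MC on the upward-sloping part at y* = 11.
TR = 434·11 = 4774. TC = 3725 + 1144 = 4869. Profit = 4774 − 4869 = -$95.
Shutting down would mean losing the fixed cost of $3725, so operating at a loss of $95 is better by $3630.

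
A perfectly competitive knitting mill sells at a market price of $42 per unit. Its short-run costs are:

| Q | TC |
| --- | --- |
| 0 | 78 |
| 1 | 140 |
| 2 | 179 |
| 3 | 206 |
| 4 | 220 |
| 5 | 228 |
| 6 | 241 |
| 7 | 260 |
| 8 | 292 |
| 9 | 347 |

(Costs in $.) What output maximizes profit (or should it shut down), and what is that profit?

Q = 8; profit = $44

Compute π = P·Q − TC at each output: Q=0: -78; Q=1: -98; Q=2: -95; Q=3: -80; Q=4: -52; Q=5: -18; Q=6: 11; Q=7: 34; Q=8: 44; Q=9: 31.
Profit is maximized at Q = 8. AVC there is 214/8 = $26.75 ≤ P, so producing beats shutting down (which would give -$78).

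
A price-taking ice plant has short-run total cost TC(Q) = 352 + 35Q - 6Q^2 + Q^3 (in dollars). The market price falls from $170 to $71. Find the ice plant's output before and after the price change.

Output falls from 9 to 6

AVC = 35 - 6Q + Q^2, minimized at Q = 3 where min AVC = $26. MC = 35 - 12Q + 3Q^2.
At P = $170 ≥ min AVC, set P = MC on the rising branch: Q = 9.
At P = $71 ≥ min AVC, set P = MC: Q = 6. The firm stays open but cuts output.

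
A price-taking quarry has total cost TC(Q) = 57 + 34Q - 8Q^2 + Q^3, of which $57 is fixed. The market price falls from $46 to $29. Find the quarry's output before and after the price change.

Output falls from 6 to 5

AVC = 34 - 8Q + Q^2, minimized at Q = 4 where min AVC = $18. MC = 34 - 16Q + 3Q^2.
At P = $46 ≥ min AVC, set P = MC on the rising branch: Q = 6.
At P = $29 ≥ min AVC, set P = MC: Q = 5. The firm stays open but cuts output.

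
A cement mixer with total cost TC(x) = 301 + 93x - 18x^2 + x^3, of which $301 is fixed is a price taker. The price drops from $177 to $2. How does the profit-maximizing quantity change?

MC = 93 - 36x + 3x^2; the shutdown threshold is min AVC = $12 (at x = 9).
With P = $177 above the shutdown price, P = MC gives x = 14.
At P = $2 < min AVC = $12, price no longer covers variable cost at any output, so the firm shuts down: x = 0.

Output falls from 14 to 0 (the firm shuts down)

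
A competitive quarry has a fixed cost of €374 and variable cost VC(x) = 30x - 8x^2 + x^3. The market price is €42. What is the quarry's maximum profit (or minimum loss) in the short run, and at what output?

AVC = 30 - 8x + x^2; min AVC = €14 at x = 4. Since P = €42 ≥ min AVC, the firm produces.
MC = 30 - 16x + 3x^2. Setting P = MC and taking the root on the rising branch gives x* = 6.
TR = 42·6 = 252. TC = 374 + 108 = 482. Profit = 252 − 482 = -€230.
That loss of €230 beats the €374 the firm would lose by shutting down; producing recovers €144 of fixed cost.

Profit = -€230 at x = 6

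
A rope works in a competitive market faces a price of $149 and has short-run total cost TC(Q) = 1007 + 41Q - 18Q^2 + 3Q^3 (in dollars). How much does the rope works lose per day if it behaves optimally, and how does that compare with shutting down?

AVC = 41 - 18Q + 3Q^2; min AVC = $14 at Q = 3. Since P = $149 ≥ min AVC, the firm produces.
MC = 41 - 36Q + 9Q^2. Setting P = MC and taking the root on the rising branch gives Q* = 6.
TR = 149·6 = 894. TC = 1007 + 246 = 1253. Profit = 894 − 1253 = -$359.
That loss of $359 beats the $1007 the firm would lose by shutting down; producing recovers $648 of fixed cost.

Profit = -$359 at Q = 6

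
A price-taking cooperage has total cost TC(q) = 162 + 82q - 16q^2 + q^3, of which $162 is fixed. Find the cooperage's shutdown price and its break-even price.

Shutdown price = $18; break-even price = $37

AVC = 82 - 16q + q^2; minimized at q = 8, giving min AVC = $18. That is the shutdown price.
ATC = 162/q + 82 - 16q + q^2. Setting dATC/dq = −162/q^2 − 16 + 2q = 0 gives q = 9 (since 2·9^3 − 16·9^2 = 162).
min ATC = 162/9 + 82 − 16·9 + 9^2 = $37. That is the break-even price.
Between these two prices the firm operates at a loss; above $37 it earns a profit.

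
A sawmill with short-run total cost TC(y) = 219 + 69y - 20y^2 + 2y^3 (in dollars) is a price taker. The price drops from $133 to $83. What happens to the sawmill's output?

Output falls from 8 to 7

MC = 69 - 40y + 6y^2; the shutdown threshold is min AVC = $19 (at y = 5).
At P = $133 ≥ min AVC, set P = MC on the rising branch: y = 8.
At P = $83 ≥ min AVC, set P = MC: y = 7. The firm stays open but cuts output.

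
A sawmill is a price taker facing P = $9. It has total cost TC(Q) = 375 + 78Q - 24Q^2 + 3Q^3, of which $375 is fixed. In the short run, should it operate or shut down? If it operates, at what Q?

Variable cost is VC = 78Q - 24Q^2 + 3Q^3, so AVC = VC/Q = 78 - 24Q + 3Q^2 and MC = dTC/dQ = 78 - 48Q + 9Q^2.
AVC hits its minimum where MC = AVC, at Q = 4, giving min AVC = 78 - 24·4 + 3·4^2 = $30.
With P < min AVC ($9 < $30), every unit sold adds to the loss.
Best response: produce nothing and absorb the $375 fixed cost.

Shut down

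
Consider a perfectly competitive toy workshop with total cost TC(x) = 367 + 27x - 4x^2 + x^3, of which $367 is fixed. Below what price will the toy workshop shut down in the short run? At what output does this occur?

$23 per unit, at x = 2

The firm shuts down when price falls below the minimum of average variable cost. AVC = VC/x = 27 - 4x + x^2.
dAVC/dx = -4 + 2x = 0 gives x = 2. min AVC = 27 - 4·2 + 2^2 = 23.
For P < $23 the firm produces nothing.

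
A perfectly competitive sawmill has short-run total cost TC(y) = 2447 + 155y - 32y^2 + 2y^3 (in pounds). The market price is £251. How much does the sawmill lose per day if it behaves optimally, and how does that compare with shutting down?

Profit = -£143 at y = 12

AVC = 155 - 32y + 2y^2 has its minimum £27 at y = 8; price £251 clears that bar, so the firm operates.
MC = 155 - 64y + 6y^2. Setting P = MC and taking the root on the rising branch gives y* = 12.
TR = 251·12 = 3012. TC = 2447 + 708 = 3155. Profit = 3012 − 3155 = -£143.
By producing, the firm covers all variable cost plus £2304 of fixed cost; shutting down would lose the full £2447.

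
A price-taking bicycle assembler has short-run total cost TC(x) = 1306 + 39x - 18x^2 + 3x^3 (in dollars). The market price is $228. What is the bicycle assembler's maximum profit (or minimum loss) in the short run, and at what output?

Profit = -$130 at x = 7

AVC = 39 - 18x + 3x^2; min AVC = $12 at x = 3. Since P = $228 ≥ min AVC, the firm produces.
With MC = 39 - 36x + 9x^2, P = MC on the upward-sloping part at x* = 7.
TR = 228·7 = 1596. TC = 1306 + 420 = 1726. Profit = 1596 − 1726 = -$130.
By producing, the firm covers all variable cost plus $1176 of fixed cost; shutting down would lose the full $1306.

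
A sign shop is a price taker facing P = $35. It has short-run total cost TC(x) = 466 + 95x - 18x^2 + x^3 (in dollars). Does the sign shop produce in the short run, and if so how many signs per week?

From TC, MC = TC'(x) = 95 - 36x + 3x^2 and AVC = VC/x = 95 - 18x + x^2.
AVC hits its minimum where MC = AVC, at x = 9, giving min AVC = 95 - 18·9 + 9^2 = $14.
Since P = $35 ≥ min AVC = $14, price covers variable cost and the firm should produce.
Solving P = MC: 60 - 36x + 3x^2 = 0 ⇒ x = 2 or 10. On the upward-sloping branch, x* = 10.
Check: AVC at x = 10 is $15 ≤ P, so revenue covers variable cost.
Profit = P·x − TC = 35·10 − 616 = -$266, a loss, but smaller than the $466 fixed cost the firm would lose by shutting down.

Produce at x = 10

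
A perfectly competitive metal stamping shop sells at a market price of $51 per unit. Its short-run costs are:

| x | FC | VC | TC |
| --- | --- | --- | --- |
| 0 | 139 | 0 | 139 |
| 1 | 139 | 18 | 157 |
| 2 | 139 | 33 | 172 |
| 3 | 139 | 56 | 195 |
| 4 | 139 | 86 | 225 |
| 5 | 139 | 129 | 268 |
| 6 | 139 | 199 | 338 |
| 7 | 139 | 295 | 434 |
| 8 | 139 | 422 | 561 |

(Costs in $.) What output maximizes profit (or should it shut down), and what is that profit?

x = 5; profit = -$13

Compute π = P·x − TC at each output: x=0: -139; x=1: -106; x=2: -70; x=3: -42; x=4: -21; x=5: -13; x=6: -32; x=7: -77; x=8: -153.
Profit is maximized at x = 5. AVC there is 129/5 = $25.80 ≤ P, so producing beats shutting down (which would give -$139).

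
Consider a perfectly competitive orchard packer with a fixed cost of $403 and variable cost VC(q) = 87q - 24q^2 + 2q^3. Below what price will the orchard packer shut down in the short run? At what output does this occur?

$15 per unit, at q = 6

The shutdown price is the minimum of AVC. VC = 87q - 24q^2 + 2q^3, so AVC = 87 - 24q + 2q^2.
dAVC/dq = -24 + 4q = 0 gives q = 6. min AVC = 87 - 24·6 + 2·6^2 = 15.
So the shutdown price is $15.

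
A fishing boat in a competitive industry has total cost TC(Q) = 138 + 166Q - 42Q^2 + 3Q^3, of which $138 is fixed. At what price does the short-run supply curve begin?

The shutdown price is the minimum of AVC. VC = 166Q - 42Q^2 + 3Q^3, so AVC = 166 - 42Q + 3Q^2.
dAVC/dQ = -42 + 6Q = 0 gives Q = 7. min AVC = 166 - 42·7 + 3·7^2 = 19.
For P < $19 the firm produces nothing.

$19 per unit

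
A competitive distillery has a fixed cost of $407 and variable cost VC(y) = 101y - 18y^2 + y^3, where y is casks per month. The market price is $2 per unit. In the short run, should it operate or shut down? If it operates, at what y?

Shut down

Variable cost is VC = 101y - 18y^2 + y^3, so AVC = VC/y = 101 - 18y + y^2 and MC = dTC/dy = 101 - 36y + 3y^2.
AVC is minimized where dAVC/dy = -18 + 2y = 0, at y = 9; min AVC = 101 - 18·9 + 9^2 = $20.
With P < min AVC ($2 < $20), every unit sold adds to the loss.
Best response: produce nothing and absorb the $407 fixed cost.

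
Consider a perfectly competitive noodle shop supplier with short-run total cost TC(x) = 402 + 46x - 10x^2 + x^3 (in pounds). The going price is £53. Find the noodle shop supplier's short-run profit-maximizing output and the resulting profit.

AVC = 46 - 10x + x^2; min AVC = £21 at x = 5. Since P = £53 ≥ min AVC, the firm produces.
With MC = 46 - 20x + 3x^2, P = MC on the upward-sloping part at x* = 7.
TR = 53·7 = 371. TC = 402 + 175 = 577. Profit = 371 − 577 = -£206.
Shutting down would mean losing the fixed cost of £402, so operating at a loss of £206 is better by £196.

Profit = -£206 at x = 7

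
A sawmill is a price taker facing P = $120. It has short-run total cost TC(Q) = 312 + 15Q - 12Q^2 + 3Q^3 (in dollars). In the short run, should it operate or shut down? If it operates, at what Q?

Produce at Q = 5

Strip out fixed cost: VC = 15Q - 12Q^2 + 3Q^3. Then AVC = 15 - 12Q + 3Q^2 and MC = 15 - 24Q + 9Q^2.
AVC is minimized where dAVC/dQ = -12 + 6Q = 0, at Q = 2; min AVC = 15 - 12·2 + 3·2^2 = $3.
Since P = $120 ≥ min AVC = $3, price covers variable cost and the firm should produce.
Solving P = MC: -105 - 24Q + 9Q^2 = 0 ⇒ Q = -7/3 or 5. On the upward-sloping branch, Q* = 5.
Check: AVC at Q = 5 is $30 ≤ P, so revenue covers variable cost.
Profit = P·Q − TC = 120·5 − 462 = $138.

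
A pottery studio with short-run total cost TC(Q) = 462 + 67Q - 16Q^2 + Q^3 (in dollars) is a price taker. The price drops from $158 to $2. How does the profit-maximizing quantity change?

Output falls from 13 to 0 (the firm shuts down)

MC = 67 - 32Q + 3Q^2; the shutdown threshold is min AVC = $3 (at Q = 8).
With P = $158 above the shutdown price, P = MC gives Q = 13.
At P = $2 < min AVC = $3, price no longer covers variable cost at any output, so the firm shuts down: Q = 0.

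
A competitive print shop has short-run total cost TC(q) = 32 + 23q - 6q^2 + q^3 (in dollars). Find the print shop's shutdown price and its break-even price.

Shutdown price = $14; break-even price = $23

AVC = 23 - 6q + q^2; minimized at q = 3, giving min AVC = $14. That is the shutdown price.
ATC = 32/q + 23 - 6q + q^2. Setting dATC/dq = −32/q^2 − 6 + 2q = 0 gives q = 4 (since 2·4^3 − 6·4^2 = 32).
min ATC = 32/4 + 23 − 6·4 + 4^2 = $23. That is the break-even price.
For $14 ≤ P < $23 the firm produces at a loss; below $14 it shuts down.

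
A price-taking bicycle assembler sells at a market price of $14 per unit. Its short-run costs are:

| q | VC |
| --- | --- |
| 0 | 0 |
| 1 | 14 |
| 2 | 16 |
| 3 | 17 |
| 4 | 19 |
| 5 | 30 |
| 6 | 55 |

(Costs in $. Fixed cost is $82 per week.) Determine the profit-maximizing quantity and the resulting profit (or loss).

Tabulate TR − TC: q=0: -82; q=1: -82; q=2: -70; q=3: -57; q=4: -45; q=5: -42; q=6: -53.
Profit is maximized at q = 5. AVC there is 30/5 = $6 ≤ P, so producing beats shutting down (which would give -$82).

q = 5; profit = -$42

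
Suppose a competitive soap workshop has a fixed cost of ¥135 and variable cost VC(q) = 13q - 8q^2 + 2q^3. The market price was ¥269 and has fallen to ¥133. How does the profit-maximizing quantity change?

Output falls from 8 to 6

MC = 13 - 16q + 6q^2; the shutdown threshold is min AVC = ¥5 (at q = 2).
With P = ¥269 above the shutdown price, P = MC gives q = 8.
At P = ¥133 ≥ min AVC, set P = MC: q = 6. The firm stays open but cuts output.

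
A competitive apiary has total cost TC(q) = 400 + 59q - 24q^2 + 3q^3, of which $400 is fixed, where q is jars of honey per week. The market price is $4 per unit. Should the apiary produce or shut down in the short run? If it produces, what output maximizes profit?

From TC, MC = TC'(q) = 59 - 48q + 9q^2 and AVC = VC/q = 59 - 24q + 3q^2.
AVC is minimized where dAVC/dq = -24 + 6q = 0, at q = 4; min AVC = 59 - 24·4 + 3·4^2 = $11.
P = $4 lies below min AVC = $11; no output level covers variable cost.
Shutting down limits the loss to fixed cost, $400.

Shut down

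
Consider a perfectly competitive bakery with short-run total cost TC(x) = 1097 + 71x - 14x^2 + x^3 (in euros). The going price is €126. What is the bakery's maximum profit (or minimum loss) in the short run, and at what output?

AVC = 71 - 14x + x^2; min AVC = €22 at x = 7. Since P = €126 ≥ min AVC, the firm produces.
With MC = 71 - 28x + 3x^2, P = MC on the upward-sloping part at x* = 11.
TR = 126·11 = 1386. TC = 1097 + 418 = 1515. Profit = 1386 − 1515 = -€129.
That loss of €129 beats the €1097 the firm would lose by shutting down; producing recovers €968 of fixed cost.

Profit = -€129 at x = 11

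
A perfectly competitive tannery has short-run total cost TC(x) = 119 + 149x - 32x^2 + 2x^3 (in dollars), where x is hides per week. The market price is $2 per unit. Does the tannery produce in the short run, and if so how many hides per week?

Shut down

Variable cost is VC = 149x - 32x^2 + 2x^3, so AVC = VC/x = 149 - 32x + 2x^2 and MC = dTC/dx = 149 - 64x + 6x^2.
The AVC parabola has its vertex at x = 32/4 = 8, where AVC = 149 - 32·8 + 2·8^2 = $21.
P = $2 lies below min AVC = $21; no output level covers variable cost.
Shutting down limits the loss to fixed cost, $119.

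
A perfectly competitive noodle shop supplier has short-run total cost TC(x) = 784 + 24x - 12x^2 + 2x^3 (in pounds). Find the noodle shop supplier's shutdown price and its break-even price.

Shutdown price = min AVC. AVC = 24 - 12x + 2x^2, with vertex at x = 3 and minimum £6.
ATC = 784/x + 24 - 12x + 2x^2. Setting dATC/dx = −784/x^2 − 12 + 4x = 0 gives x = 7 (since 4·7^3 − 12·7^2 = 784).
min ATC = 784/7 + 24 − 12·7 + 2·7^2 = £150. That is the break-even price.
For £6 ≤ P < £150 the firm produces at a loss; below £6 it shuts down.

Shutdown price = £6; break-even price = £150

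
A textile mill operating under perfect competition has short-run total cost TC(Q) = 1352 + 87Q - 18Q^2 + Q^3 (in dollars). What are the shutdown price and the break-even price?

AVC = 87 - 18Q + Q^2; minimized at Q = 9, giving min AVC = $6. That is the shutdown price.
ATC = 1352/Q + 87 - 18Q + Q^2. Setting dATC/dQ = −1352/Q^2 − 18 + 2Q = 0 gives Q = 13 (since 2·13^3 − 18·13^2 = 1352).
min ATC = 1352/13 + 87 − 18·13 + 13^2 = $126. That is the break-even price.
For $6 ≤ P < $126 the firm produces at a loss; below $6 it shuts down.

Shutdown price = $6; break-even price = $126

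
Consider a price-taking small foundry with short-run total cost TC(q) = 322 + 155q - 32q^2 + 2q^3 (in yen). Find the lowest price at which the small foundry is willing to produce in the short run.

The shutdown price is the minimum of AVC. VC = 155q - 32q^2 + 2q^3, so AVC = 155 - 32q + 2q^2.
At the minimum of AVC, MC = AVC. MC = 155 - 64q + 6q^2; setting MC = AVC gives 4q^2 - 32q = 0, so q = 8. min AVC = 27.
So the shutdown price is ¥27.

¥27 per unit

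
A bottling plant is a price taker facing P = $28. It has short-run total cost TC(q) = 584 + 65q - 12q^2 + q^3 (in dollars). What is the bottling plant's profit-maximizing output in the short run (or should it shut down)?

Variable cost is VC = 65q - 12q^2 + q^3, so AVC = VC/q = 65 - 12q + q^2 and MC = dTC/dq = 65 - 24q + 3q^2.
AVC hits its minimum where MC = AVC, at q = 6, giving min AVC = 65 - 12·6 + 6^2 = $29.
With P < min AVC ($28 < $29), every unit sold adds to the loss.
Shutting down limits the loss to fixed cost, $584.

Shut down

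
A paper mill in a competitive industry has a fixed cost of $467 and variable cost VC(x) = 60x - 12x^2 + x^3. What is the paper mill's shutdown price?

Short-run supply begins at min AVC. From VC = 60x - 12x^2 + x^3, AVC = 60 - 12x + x^2.
At the minimum of AVC, MC = AVC. MC = 60 - 24x + 3x^2; setting MC = AVC gives 2x^2 - 12x = 0, so x = 6. min AVC = 24.
For P < $24 the firm produces nothing.

$24 per unit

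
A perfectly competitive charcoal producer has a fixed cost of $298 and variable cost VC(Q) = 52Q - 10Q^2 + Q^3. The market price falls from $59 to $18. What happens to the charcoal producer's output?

AVC = 52 - 10Q + Q^2, minimized at Q = 5 where min AVC = $27. MC = 52 - 20Q + 3Q^2.
With P = $59 above the shutdown price, P = MC gives Q = 7.
At P = $18 < min AVC = $27, price no longer covers variable cost at any output, so the firm shuts down: Q = 0.

Output falls from 7 to 0 (the firm shuts down)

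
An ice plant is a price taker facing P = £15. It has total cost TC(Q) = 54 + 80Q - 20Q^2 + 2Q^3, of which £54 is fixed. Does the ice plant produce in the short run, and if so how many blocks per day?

Shut down

Strip out fixed cost: VC = 80Q - 20Q^2 + 2Q^3. Then AVC = 80 - 20Q + 2Q^2 and MC = 80 - 40Q + 6Q^2.
AVC hits its minimum where MC = AVC, at Q = 5, giving min AVC = 80 - 20·5 + 2·5^2 = £30.
P = £15 lies below min AVC = £30; no output level covers variable cost.
The firm minimizes its loss by shutting down and losing only its fixed cost of £54.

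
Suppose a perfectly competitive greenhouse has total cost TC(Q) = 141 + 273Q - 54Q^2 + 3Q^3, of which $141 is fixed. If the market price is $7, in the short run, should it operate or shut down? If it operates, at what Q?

Variable cost is VC = 273Q - 54Q^2 + 3Q^3, so AVC = VC/Q = 273 - 54Q + 3Q^2 and MC = dTC/dQ = 273 - 108Q + 9Q^2.
The AVC parabola has its vertex at Q = 54/6 = 9, where AVC = 273 - 54·9 + 3·9^2 = $30.
P = $7 lies below min AVC = $30; no output level covers variable cost.
The firm minimizes its loss by shutting down and losing only its fixed cost of $141.

Shut down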